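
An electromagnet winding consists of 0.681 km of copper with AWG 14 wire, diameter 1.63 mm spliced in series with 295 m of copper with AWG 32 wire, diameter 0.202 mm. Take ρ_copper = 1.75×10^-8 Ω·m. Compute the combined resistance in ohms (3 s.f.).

Segment 1: A = π(1.63/2 mm)² = π(8.1500e-04 m)² = 2.087e-06 m²
R₁ = ρL/A = (1.75×10^-8)(681)/(2.087e-06) = 5.711 Ω
Segment 2: A = π(0.202/2 mm)² = π(1.0100e-04 m)² = 3.205e-08 m²
R₂ = (1.75×10^-8)(295)/(3.205e-08) = 161.1 Ω
R = R₁ + R₂ = 167 Ω

167 Ω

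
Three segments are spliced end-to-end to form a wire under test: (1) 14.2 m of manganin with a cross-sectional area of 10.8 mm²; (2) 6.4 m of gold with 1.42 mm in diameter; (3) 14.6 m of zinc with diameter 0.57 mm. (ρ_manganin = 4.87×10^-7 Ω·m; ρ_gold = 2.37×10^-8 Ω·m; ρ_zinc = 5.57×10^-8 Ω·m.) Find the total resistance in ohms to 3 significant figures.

3.92 Ω

Seg 1: A = 10.8 mm² = 1.080e-05 m²
R_1 = (4.87×10^-7)(14.2)/(1.080e-05) = 0.6403 Ω
Seg 2: A = π(d/2)² = π(7.1000e-04 m)² = 1.584e-06 m²
R_2 = (2.37×10^-8)(6.4)/(1.584e-06) = 0.09578 Ω
Seg 3: A = π(d/2)² = π(2.8500e-04 m)² = 2.552e-07 m²
R_3 = (5.57×10^-8)(14.6)/(2.552e-07) = 3.187 Ω
R_total = R_1 + R_2 + R_3 = 3.92 Ω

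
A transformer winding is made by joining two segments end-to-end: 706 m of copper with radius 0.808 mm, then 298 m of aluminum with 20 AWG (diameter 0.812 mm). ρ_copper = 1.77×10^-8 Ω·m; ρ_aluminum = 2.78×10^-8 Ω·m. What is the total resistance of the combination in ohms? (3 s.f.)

22.1 Ω

Segment 1: A = πr² = π(8.0800e-04 m)² = 2.051e-06 m²
R₁ = ρL/A = (1.77×10^-8)(706)/(2.051e-06) = 6.093 Ω
Segment 2: A = π(0.812/2 mm)² = π(4.0600e-04 m)² = 5.178e-07 m²
R₂ = (2.78×10^-8)(298)/(5.178e-07) = 16 Ω
R = R₁ + R₂ = 22.1 Ω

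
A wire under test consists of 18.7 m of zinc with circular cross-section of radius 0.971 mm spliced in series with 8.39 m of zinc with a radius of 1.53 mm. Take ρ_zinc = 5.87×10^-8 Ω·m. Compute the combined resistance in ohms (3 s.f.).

0.438 Ω

Segment 1: A = πr² = π(9.7100e-04 m)² = 2.962e-06 m²
R₁ = ρL/A = (5.87×10^-8)(18.7)/(2.962e-06) = 0.3706 Ω
Segment 2: A = πr² = π(1.5300e-03 m)² = 7.354e-06 m²
R₂ = (5.87×10^-8)(8.39)/(7.354e-06) = 0.06697 Ω
R = R₁ + R₂ = 0.438 Ω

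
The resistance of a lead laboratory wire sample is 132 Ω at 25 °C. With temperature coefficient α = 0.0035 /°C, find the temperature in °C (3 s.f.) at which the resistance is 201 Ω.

174 °C

R = R₀(1 + α(T − T₀)) ⇒ T = T₀ + (R/R₀ − 1)/α
T = 25 + (201/132 − 1)/0.0035 = 25 + (0.5227)/0.0035 = 174 °C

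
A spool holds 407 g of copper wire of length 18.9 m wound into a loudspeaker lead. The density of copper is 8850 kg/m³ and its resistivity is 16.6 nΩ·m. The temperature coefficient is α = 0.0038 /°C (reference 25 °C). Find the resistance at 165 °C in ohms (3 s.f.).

ρ = 16.6 nΩ·m = 1.66×10^-8 Ω·m
A = m/(density·L) = 0.407/(8850×18.9) = 2.4333e-06 m²
R = ρL/A = (1.66×10^-8)(18.9)/(2.4333e-06) = 0.1289 Ω
R(165 °C) = 0.1289 × (1 + 0.0038×140) = 0.198 Ω

0.198 Ω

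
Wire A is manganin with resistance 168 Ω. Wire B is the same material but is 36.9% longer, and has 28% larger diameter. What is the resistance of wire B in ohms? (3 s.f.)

140 Ω

R ∝ L/d², so R_B/R_A = (1 + 36.9/100) × (1 + 28/100)⁻²
= 1.369 × 0.6103 = 0.8356
R_B = 0.8356 × 168 = 140 Ω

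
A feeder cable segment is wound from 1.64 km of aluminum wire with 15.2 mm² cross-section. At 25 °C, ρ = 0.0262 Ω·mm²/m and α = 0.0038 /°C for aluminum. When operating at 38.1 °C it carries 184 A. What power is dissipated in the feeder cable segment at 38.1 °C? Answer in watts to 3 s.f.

1.00×10^5 W

ρ = 0.0262 Ω·mm²/m = 2.62×10^-8 Ω·m
A = 15.2 mm² = 1.520e-05 m²
R₍25₎ = ρL/A = (2.62×10^-8)(1640)/(1.520e-05) = 2.827 Ω
R₍38.1₎ = R₍25₎(1 + αΔT) = 2.827 × (1 + 0.0038×13.1) = 2.968 Ω
P = I²R = (184)² × 2.968 = 1.00×10^5 W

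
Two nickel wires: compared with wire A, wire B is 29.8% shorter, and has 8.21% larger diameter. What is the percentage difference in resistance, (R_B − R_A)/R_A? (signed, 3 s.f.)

R ∝ L/d², so R_B/R_A = (1 − 29.8/100) × (1 + 8.21/100)⁻²
= 0.702 × 0.854 = 0.5995
(R_B − R_A)/R_A = 0.5995 − 1 = -40.0%

-40.0%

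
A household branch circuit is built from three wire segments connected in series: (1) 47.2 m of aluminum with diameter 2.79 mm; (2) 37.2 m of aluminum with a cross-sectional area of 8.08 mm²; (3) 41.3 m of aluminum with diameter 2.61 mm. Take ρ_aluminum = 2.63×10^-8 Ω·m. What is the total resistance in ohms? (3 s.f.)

Seg 1: A = π(d/2)² = π(1.3950e-03 m)² = 6.114e-06 m²
R_1 = (2.63×10^-8)(47.2)/(6.114e-06) = 0.203 Ω
Seg 2: A = 8.08 mm² = 8.080e-06 m²
R_2 = (2.63×10^-8)(37.2)/(8.080e-06) = 0.1211 Ω
Seg 3: A = π(d/2)² = π(1.3050e-03 m)² = 5.350e-06 m²
R_3 = (2.63×10^-8)(41.3)/(5.350e-06) = 0.203 Ω
R_total = R_1 + R_2 + R_3 = 0.527 Ω

0.527 Ω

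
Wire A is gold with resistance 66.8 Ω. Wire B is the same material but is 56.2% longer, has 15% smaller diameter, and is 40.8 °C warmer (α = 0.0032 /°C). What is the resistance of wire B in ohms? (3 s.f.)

163 Ω

R ∝ ρL/d² with ρ ∝ (1+αΔT), so R_B/R_A = (1 + 56.2/100) × (1 − 15/100)⁻² × (1 + 0.0032×40.8)
= 1.562 × 1.384 × 1.131 = 2.444
R_B = 2.444 × 66.8 = 163 Ω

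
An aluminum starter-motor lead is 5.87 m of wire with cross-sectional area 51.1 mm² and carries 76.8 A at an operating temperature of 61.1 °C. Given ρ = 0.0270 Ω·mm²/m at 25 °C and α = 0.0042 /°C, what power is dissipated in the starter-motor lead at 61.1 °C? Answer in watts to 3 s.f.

21.1 W

ρ = 0.0270 Ω·mm²/m = 2.70×10^-8 Ω·m
A = 51.1 mm² = 5.110e-05 m²
R₍25₎ = ρL/A = (2.70×10^-8)(5.87)/(5.110e-05) = 0.003102 Ω
R₍61.1₎ = R₍25₎(1 + αΔT) = 0.003102 × (1 + 0.0042×36.1) = 0.003572 Ω
P = I²R = (76.8)² × 0.003572 = 21.1 W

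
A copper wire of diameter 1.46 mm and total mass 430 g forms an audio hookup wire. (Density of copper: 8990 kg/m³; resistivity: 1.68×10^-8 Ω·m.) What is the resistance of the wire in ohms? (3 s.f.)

0.287 Ω

A = π(d/2)² = π(7.3000e-04 m)² = 1.6742e-06 m²
L = m/(density·A) = 0.43/(8990×1.6742e-06) = 28.57 m
R = ρL/A = (1.68×10^-8)(28.57)/(1.6742e-06) = 0.287 Ω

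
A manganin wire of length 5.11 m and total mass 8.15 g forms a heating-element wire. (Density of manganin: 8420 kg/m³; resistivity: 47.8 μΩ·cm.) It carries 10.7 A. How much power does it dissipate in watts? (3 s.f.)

ρ = 47.8 μΩ·cm = 4.78×10^-7 Ω·m
A = m/(density·L) = 0.00815/(8420×5.11) = 1.8942e-07 m²
R = ρL/A = (4.78×10^-7)(5.11)/(1.8942e-07) = 12.9 Ω
P = I²R = (10.7)² × 12.9 = 1480 W

1480 W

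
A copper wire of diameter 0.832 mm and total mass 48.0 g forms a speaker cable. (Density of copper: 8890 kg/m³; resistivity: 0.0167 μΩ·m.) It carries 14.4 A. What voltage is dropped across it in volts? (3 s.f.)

4.39 V

ρ = 0.0167 μΩ·m = 1.67×10^-8 Ω·m
A = π(d/2)² = π(4.1600e-04 m)² = 5.4367e-07 m²
L = m/(density·A) = 0.048/(8890×5.4367e-07) = 9.931 m
R = ρL/A = (1.67×10^-8)(9.931)/(5.4367e-07) = 0.3051 Ω
V = IR = 14.4 × 0.3051 = 4.39 V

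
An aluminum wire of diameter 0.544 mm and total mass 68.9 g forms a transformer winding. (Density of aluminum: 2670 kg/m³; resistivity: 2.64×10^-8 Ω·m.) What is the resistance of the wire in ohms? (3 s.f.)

12.6 Ω

A = π(d/2)² = π(2.7200e-04 m)² = 2.3243e-07 m²
L = m/(density·A) = 0.0689/(2670×2.3243e-07) = 111 m
R = ρL/A = (2.64×10^-8)(111)/(2.3243e-07) = 12.6 Ω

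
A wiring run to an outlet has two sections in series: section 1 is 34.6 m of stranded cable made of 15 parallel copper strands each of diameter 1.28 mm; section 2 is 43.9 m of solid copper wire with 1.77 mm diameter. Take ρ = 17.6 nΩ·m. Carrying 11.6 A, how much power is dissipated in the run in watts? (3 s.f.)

ρ = 17.6 nΩ·m = 1.76×10^-8 Ω·m
Section 1: A_strand = π(6.4000e-04)² = 1.287e-06 m²; R₁ = ρL/(N·A_s) = (1.76×10^-8)(34.6)/(15×1.287e-06) = 0.03155 Ω
Section 2: A = π(d/2)² = π(8.8500e-04 m)² = 2.461e-06 m²
R₂ = (1.76×10^-8)(43.9)/(2.461e-06) = 0.314 Ω
R = R₁ + R₂ = 0.3456 Ω
P = I²R = (11.6)² × 0.3456 = 46.5 W

46.5 W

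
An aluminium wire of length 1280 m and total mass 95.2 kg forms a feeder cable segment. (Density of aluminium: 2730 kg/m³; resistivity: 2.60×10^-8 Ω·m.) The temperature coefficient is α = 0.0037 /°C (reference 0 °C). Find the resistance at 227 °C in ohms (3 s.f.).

2.25 Ω

A = m/(density·L) = 95.2/(2730×1280) = 2.7244e-05 m²
R = ρL/A = (2.60×10^-8)(1280)/(2.7244e-05) = 1.222 Ω
R(227 °C) = 1.222 × (1 + 0.0037×227) = 2.25 Ω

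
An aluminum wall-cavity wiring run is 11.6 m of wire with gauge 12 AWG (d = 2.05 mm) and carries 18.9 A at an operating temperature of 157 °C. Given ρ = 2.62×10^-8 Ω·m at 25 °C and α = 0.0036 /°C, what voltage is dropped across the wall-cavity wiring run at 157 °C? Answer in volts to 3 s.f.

A = π(2.05/2 mm)² = π(1.0250e-03 m)² = 3.301e-06 m²
R₍25₎ = ρL/A = (2.62×10^-8)(11.6)/(3.301e-06) = 0.09208 Ω
R₍157₎ = R₍25₎(1 + αΔT) = 0.09208 × (1 + 0.0036×132) = 0.1358 Ω
V = IR = 18.9 × 0.1358 = 2.57 V

2.57 V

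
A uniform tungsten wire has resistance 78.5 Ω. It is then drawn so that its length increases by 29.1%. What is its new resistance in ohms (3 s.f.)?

k = 1 + 29.1/100 = 1.291; volume constant ⇒ A' = A/k, so R' = k²R.
R' = 1.667 × 78.5 = 131 Ω

131 Ω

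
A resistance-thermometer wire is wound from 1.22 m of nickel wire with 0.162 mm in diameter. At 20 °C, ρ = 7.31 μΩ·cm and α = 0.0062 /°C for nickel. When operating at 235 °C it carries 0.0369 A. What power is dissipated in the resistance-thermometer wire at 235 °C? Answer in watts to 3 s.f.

0.0137 W

ρ = 7.31 μΩ·cm = 7.31×10^-8 Ω·m
A = π(d/2)² = π(8.1000e-05 m)² = 2.061e-08 m²
R₍20₎ = ρL/A = (7.31×10^-8)(1.22)/(2.061e-08) = 4.327 Ω
R₍235₎ = R₍20₎(1 + αΔT) = 4.327 × (1 + 0.0062×215) = 10.09 Ω
P = I²R = (0.0369)² × 10.09 = 0.0137 W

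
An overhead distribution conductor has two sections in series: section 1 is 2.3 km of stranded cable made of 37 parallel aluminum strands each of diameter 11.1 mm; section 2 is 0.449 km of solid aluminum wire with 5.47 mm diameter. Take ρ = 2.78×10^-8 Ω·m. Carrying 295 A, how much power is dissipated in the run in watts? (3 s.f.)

Section 1: A_strand = π(5.5500e-03)² = 9.677e-05 m²; R₁ = ρL/(N·A_s) = (2.78×10^-8)(2300)/(37×9.677e-05) = 0.01786 Ω
Section 2: A = π(d/2)² = π(2.7350e-03 m)² = 2.350e-05 m²
R₂ = (2.78×10^-8)(449)/(2.350e-05) = 0.5312 Ω
R = R₁ + R₂ = 0.549 Ω
P = I²R = (295)² × 0.549 = 47800 W

47800 W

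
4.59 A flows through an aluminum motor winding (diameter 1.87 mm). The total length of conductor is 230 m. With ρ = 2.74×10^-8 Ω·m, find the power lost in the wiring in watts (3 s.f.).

48.3 W

A = π(d/2)² = π(9.3500e-04 m)² = 2.746e-06 m²
R = ρL/A = (2.74×10^-8)(230)/(2.746e-06) = 2.295 Ω
P = I²R = (4.59)² × 2.295 = 48.3 W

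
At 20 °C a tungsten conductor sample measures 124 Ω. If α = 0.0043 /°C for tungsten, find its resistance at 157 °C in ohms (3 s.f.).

197 Ω

ΔT = 157 − 20 = 137 °C
R = R₀(1 + αΔT) = 124 × (1 + 0.0043×137) = 124 × 1.589 = 197 Ω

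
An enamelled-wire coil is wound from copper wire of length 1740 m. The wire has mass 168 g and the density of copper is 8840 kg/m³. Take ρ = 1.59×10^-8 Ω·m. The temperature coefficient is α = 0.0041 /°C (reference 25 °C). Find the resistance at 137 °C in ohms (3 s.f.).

3700 Ω

A = m/(density·L) = 0.168/(8840×1740) = 1.0922e-08 m²
R = ρL/A = (1.59×10^-8)(1740)/(1.0922e-08) = 2533 Ω
R(137 °C) = 2533 × (1 + 0.0041×112) = 3700 Ω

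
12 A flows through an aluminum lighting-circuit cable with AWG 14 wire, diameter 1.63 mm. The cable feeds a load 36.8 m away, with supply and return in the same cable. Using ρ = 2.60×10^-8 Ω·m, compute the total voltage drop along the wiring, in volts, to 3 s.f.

A = π(1.63/2 mm)² = π(8.1500e-04 m)² = 2.087e-06 m²
Total conductor length (both ways) L = 2 × 36.8 = 73.6 m
R = ρL/A = (2.60×10^-8)(73.6)/(2.087e-06) = 0.917 Ω
V = IR = 12 × 0.917 = 11.0 V

11.0 V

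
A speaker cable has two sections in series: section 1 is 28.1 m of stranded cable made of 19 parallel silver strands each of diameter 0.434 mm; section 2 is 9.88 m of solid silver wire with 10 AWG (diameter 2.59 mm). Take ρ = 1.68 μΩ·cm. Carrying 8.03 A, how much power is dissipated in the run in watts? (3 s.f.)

12.9 W

ρ = 1.68 μΩ·cm = 1.68×10^-8 Ω·m
Section 1: A_strand = π(2.1700e-04)² = 1.479e-07 m²; R₁ = ρL/(N·A_s) = (1.68×10^-8)(28.1)/(19×1.479e-07) = 0.168 Ω
Section 2: A = π(2.59/2 mm)² = π(1.2950e-03 m)² = 5.269e-06 m²
R₂ = (1.68×10^-8)(9.88)/(5.269e-06) = 0.0315 Ω
R = R₁ + R₂ = 0.1995 Ω
P = I²R = (8.03)² × 0.1995 = 12.9 W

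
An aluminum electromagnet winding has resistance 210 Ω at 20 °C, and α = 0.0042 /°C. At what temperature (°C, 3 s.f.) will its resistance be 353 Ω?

182 °C

R = R₀(1 + α(T − T₀)) ⇒ T = T₀ + (R/R₀ − 1)/α
T = 20 + (353/210 − 1)/0.0042 = 20 + (0.681)/0.0042 = 182 °C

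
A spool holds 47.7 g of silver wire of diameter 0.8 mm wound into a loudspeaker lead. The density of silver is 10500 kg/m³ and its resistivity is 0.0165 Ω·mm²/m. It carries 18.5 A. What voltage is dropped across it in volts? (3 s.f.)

5.49 V

ρ = 0.0165 Ω·mm²/m = 1.65×10^-8 Ω·m
A = π(d/2)² = π(4.0000e-04 m)² = 5.0265e-07 m²
L = m/(density·A) = 0.0477/(10500×5.0265e-07) = 9.038 m
R = ρL/A = (1.65×10^-8)(9.038)/(5.0265e-07) = 0.2967 Ω
V = IR = 18.5 × 0.2967 = 5.49 V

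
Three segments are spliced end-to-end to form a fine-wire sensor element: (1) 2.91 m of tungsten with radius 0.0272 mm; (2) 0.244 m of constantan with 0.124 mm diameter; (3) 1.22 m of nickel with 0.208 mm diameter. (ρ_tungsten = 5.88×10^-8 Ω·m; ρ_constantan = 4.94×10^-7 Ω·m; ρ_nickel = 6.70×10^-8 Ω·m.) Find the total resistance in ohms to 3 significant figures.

86.0 Ω

Seg 1: A = πr² = π(2.7200e-05 m)² = 2.324e-09 m²
R_1 = (5.88×10^-8)(2.91)/(2.324e-09) = 73.62 Ω
Seg 2: A = π(d/2)² = π(6.2000e-05 m)² = 1.208e-08 m²
R_2 = (4.94×10^-7)(0.244)/(1.208e-08) = 9.981 Ω
Seg 3: A = π(d/2)² = π(1.0400e-04 m)² = 3.398e-08 m²
R_3 = (6.70×10^-8)(1.22)/(3.398e-08) = 2.406 Ω
R_total = R_1 + R_2 + R_3 = 86.0 Ω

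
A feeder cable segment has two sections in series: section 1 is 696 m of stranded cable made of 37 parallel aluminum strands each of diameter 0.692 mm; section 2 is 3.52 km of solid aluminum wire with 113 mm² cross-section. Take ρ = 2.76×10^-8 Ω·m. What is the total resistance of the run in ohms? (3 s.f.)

2.24 Ω

Section 1: A_strand = π(3.4600e-04)² = 3.761e-07 m²; R₁ = ρL/(N·A_s) = (2.76×10^-8)(696)/(37×3.761e-07) = 1.38 Ω
Section 2: A = 113 mm² = 1.130e-04 m²
R₂ = (2.76×10^-8)(3520)/(1.130e-04) = 0.8598 Ω
R = R₁ + R₂ = 2.24 Ω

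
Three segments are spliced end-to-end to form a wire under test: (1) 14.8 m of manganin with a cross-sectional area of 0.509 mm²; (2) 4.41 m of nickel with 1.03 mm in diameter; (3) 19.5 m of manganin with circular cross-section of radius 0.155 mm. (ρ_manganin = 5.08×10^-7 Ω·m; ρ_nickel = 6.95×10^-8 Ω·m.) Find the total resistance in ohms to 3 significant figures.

146 Ω

Seg 1: A = 0.509 mm² = 5.090e-07 m²
R_1 = (5.08×10^-7)(14.8)/(5.090e-07) = 14.77 Ω
Seg 2: A = π(d/2)² = π(5.1500e-04 m)² = 8.332e-07 m²
R_2 = (6.95×10^-8)(4.41)/(8.332e-07) = 0.3678 Ω
Seg 3: A = πr² = π(1.5500e-04 m)² = 7.548e-08 m²
R_3 = (5.08×10^-7)(19.5)/(7.548e-08) = 131.2 Ω
R_total = R_1 + R_2 + R_3 = 146 Ω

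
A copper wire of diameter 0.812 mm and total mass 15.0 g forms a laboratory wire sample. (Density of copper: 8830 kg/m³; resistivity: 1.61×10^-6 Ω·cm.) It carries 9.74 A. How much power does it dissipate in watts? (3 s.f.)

ρ = 1.61×10^-6 Ω·cm = 1.61×10^-8 Ω·m
A = π(d/2)² = π(4.0600e-04 m)² = 5.1785e-07 m²
L = m/(density·A) = 0.015/(8830×5.1785e-07) = 3.28 m
R = ρL/A = (1.61×10^-8)(3.28)/(5.1785e-07) = 0.102 Ω
P = I²R = (9.74)² × 0.102 = 9.68 W

9.68 W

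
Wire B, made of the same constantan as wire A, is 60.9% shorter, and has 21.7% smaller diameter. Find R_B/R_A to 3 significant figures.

R ∝ L/d², so R_B/R_A = (1 − 60.9/100) × (1 − 21.7/100)⁻²
= 0.391 × 1.631 = 0.638

0.638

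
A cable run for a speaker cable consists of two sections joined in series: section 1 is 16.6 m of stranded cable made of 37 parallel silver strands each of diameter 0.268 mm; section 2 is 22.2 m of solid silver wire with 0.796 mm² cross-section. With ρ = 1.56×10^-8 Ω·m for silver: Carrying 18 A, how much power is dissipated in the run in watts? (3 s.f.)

Section 1: A_strand = π(1.3400e-04)² = 5.641e-08 m²; R₁ = ρL/(N·A_s) = (1.56×10^-8)(16.6)/(37×5.641e-08) = 0.1241 Ω
Section 2: A = 0.796 mm² = 7.960e-07 m²
R₂ = (1.56×10^-8)(22.2)/(7.960e-07) = 0.4351 Ω
R = R₁ + R₂ = 0.5591 Ω
P = I²R = (18)² × 0.5591 = 181 W

181 W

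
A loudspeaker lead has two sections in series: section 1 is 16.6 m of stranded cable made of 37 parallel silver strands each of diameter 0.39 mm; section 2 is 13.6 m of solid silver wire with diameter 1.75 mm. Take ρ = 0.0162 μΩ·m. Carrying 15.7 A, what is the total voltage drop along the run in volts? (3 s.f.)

ρ = 0.0162 μΩ·m = 1.62×10^-8 Ω·m
Section 1: A_strand = π(1.9500e-04)² = 1.195e-07 m²; R₁ = ρL/(N·A_s) = (1.62×10^-8)(16.6)/(37×1.195e-07) = 0.06084 Ω
Section 2: A = π(d/2)² = π(8.7500e-04 m)² = 2.405e-06 m²
R₂ = (1.62×10^-8)(13.6)/(2.405e-06) = 0.0916 Ω
R = R₁ + R₂ = 0.1524 Ω
V = IR = 15.7 × 0.1524 = 2.39 V

2.39 V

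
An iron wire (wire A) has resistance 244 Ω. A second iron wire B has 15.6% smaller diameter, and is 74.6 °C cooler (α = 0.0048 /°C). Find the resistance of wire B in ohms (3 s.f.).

R ∝ ρL/d² with ρ ∝ (1+αΔT), so R_B/R_A = (1 − 15.6/100)⁻² × (1 − 0.0048×74.6)
= 1.404 × 0.6419 = 0.9012
R_B = 0.9012 × 244 = 220 Ω

220 Ω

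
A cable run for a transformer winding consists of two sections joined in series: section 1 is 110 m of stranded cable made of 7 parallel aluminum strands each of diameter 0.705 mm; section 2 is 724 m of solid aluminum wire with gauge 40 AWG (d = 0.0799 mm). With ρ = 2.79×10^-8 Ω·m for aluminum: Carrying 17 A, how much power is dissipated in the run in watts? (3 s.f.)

Section 1: A_strand = π(3.5250e-04)² = 3.904e-07 m²; R₁ = ρL/(N·A_s) = (2.79×10^-8)(110)/(7×3.904e-07) = 1.123 Ω
Section 2: A = π(0.0799/2 mm)² = π(3.9950e-05 m)² = 5.014e-09 m²
R₂ = (2.79×10^-8)(724)/(5.014e-09) = 4029 Ω
R = R₁ + R₂ = 4030 Ω
P = I²R = (17)² × 4030 = 1.16×10^6 W

1.16×10^6 W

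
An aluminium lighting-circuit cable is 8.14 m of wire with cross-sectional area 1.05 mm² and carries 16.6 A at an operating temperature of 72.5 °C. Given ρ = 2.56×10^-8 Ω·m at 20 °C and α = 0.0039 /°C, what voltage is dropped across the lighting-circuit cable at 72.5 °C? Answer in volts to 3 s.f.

A = 1.05 mm² = 1.050e-06 m²
R₍20₎ = ρL/A = (2.56×10^-8)(8.14)/(1.050e-06) = 0.1985 Ω
R₍72.5₎ = R₍20₎(1 + αΔT) = 0.1985 × (1 + 0.0039×52.5) = 0.2391 Ω
V = IR = 16.6 × 0.2391 = 3.97 V

3.97 V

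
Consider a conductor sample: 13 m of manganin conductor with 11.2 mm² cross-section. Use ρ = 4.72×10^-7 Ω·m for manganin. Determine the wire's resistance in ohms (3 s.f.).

A = 11.2 mm² = 1.120e-05 m²
R = ρL/A = (4.72×10^-7)(13 m)/(1.120e-05 m²) = 0.548 Ω

0.548 Ω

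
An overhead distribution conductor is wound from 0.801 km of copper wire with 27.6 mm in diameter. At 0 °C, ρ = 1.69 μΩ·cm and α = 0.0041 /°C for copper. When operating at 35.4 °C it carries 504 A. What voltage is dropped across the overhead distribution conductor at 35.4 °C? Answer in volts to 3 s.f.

13.1 V

ρ = 1.69 μΩ·cm = 1.69×10^-8 Ω·m
A = π(d/2)² = π(1.3800e-02 m)² = 5.983e-04 m²
R₍0₎ = ρL/A = (1.69×10^-8)(801)/(5.983e-04) = 0.02263 Ω
R₍35.4₎ = R₍0₎(1 + αΔT) = 0.02263 × (1 + 0.0041×35.4) = 0.02591 Ω
V = IR = 504 × 0.02591 = 13.1 V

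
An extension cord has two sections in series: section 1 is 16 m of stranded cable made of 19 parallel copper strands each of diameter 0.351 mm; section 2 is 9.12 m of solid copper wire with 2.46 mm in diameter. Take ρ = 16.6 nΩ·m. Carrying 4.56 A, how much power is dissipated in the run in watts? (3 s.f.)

ρ = 16.6 nΩ·m = 1.66×10^-8 Ω·m
Section 1: A_strand = π(1.7550e-04)² = 9.676e-08 m²; R₁ = ρL/(N·A_s) = (1.66×10^-8)(16)/(19×9.676e-08) = 0.1445 Ω
Section 2: A = π(d/2)² = π(1.2300e-03 m)² = 4.753e-06 m²
R₂ = (1.66×10^-8)(9.12)/(4.753e-06) = 0.03185 Ω
R = R₁ + R₂ = 0.1763 Ω
P = I²R = (4.56)² × 0.1763 = 3.67 W

3.67 W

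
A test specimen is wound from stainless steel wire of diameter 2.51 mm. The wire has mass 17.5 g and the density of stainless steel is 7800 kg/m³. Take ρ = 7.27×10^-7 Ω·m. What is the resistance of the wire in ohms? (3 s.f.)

A = π(d/2)² = π(1.2550e-03 m)² = 4.9481e-06 m²
L = m/(density·A) = 0.0175/(7800×4.9481e-06) = 0.4534 m
R = ρL/A = (7.27×10^-7)(0.4534)/(4.9481e-06) = 0.0666 Ω

0.0666 Ω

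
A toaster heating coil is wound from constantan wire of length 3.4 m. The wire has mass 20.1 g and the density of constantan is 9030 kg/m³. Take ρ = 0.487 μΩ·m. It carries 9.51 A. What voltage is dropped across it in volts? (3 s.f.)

ρ = 0.487 μΩ·m = 4.87×10^-7 Ω·m
A = m/(density·L) = 0.0201/(9030×3.4) = 6.5468e-07 m²
R = ρL/A = (4.87×10^-7)(3.4)/(6.5468e-07) = 2.529 Ω
V = IR = 9.51 × 2.529 = 24.1 V

24.1 V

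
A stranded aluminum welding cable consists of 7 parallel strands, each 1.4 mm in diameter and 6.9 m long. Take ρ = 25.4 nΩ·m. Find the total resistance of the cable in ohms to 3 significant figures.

ρ = 25.4 nΩ·m = 2.54×10^-8 Ω·m
A_strand = π(7.0000e-04 m)² = 1.539e-06 m²
R_strand = ρL/A = (2.54×10^-8)(6.9)/(1.539e-06) = 0.1139 Ω
R_total = R_strand/N = 0.1139/7 = 0.0163 Ω

0.0163 Ω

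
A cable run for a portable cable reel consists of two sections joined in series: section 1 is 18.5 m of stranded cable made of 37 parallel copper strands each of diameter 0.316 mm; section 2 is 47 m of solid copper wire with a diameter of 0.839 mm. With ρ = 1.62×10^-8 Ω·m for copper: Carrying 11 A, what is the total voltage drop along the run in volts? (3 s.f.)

Section 1: A_strand = π(1.5800e-04)² = 7.843e-08 m²; R₁ = ρL/(N·A_s) = (1.62×10^-8)(18.5)/(37×7.843e-08) = 0.1033 Ω
Section 2: A = π(d/2)² = π(4.1950e-04 m)² = 5.529e-07 m²
R₂ = (1.62×10^-8)(47)/(5.529e-07) = 1.377 Ω
R = R₁ + R₂ = 1.48 Ω
V = IR = 11 × 1.48 = 16.3 V

16.3 V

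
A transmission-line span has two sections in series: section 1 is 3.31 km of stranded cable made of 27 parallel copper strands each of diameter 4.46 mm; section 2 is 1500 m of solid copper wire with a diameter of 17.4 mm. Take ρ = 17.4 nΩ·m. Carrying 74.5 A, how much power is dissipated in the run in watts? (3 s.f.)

ρ = 17.4 nΩ·m = 1.74×10^-8 Ω·m
Section 1: A_strand = π(2.2300e-03)² = 1.562e-05 m²; R₁ = ρL/(N·A_s) = (1.74×10^-8)(3310)/(27×1.562e-05) = 0.1365 Ω
Section 2: A = π(d/2)² = π(8.7000e-03 m)² = 2.378e-04 m²
R₂ = (1.74×10^-8)(1500)/(2.378e-04) = 0.1098 Ω
R = R₁ + R₂ = 0.2463 Ω
P = I²R = (74.5)² × 0.2463 = 1370 W

1370 W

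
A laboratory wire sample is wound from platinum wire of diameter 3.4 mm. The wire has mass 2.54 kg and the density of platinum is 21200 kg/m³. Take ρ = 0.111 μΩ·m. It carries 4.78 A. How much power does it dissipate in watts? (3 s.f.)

ρ = 0.111 μΩ·m = 1.11×10^-7 Ω·m
A = π(d/2)² = π(1.7000e-03 m)² = 9.0792e-06 m²
L = m/(density·A) = 2.54/(21200×9.0792e-06) = 13.2 m
R = ρL/A = (1.11×10^-7)(13.2)/(9.0792e-06) = 0.1613 Ω
P = I²R = (4.78)² × 0.1613 = 3.69 W

3.69 W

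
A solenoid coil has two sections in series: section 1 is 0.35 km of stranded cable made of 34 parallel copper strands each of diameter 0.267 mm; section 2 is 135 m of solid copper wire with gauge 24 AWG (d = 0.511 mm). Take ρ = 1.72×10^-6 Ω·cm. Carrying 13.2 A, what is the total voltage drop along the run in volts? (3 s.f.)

ρ = 1.72×10^-6 Ω·cm = 1.72×10^-8 Ω·m
Section 1: A_strand = π(1.3350e-04)² = 5.599e-08 m²; R₁ = ρL/(N·A_s) = (1.72×10^-8)(350)/(34×5.599e-08) = 3.162 Ω
Section 2: A = π(0.511/2 mm)² = π(2.5550e-04 m)² = 2.051e-07 m²
R₂ = (1.72×10^-8)(135)/(2.051e-07) = 11.32 Ω
R = R₁ + R₂ = 14.48 Ω
V = IR = 13.2 × 14.48 = 191 V

191 V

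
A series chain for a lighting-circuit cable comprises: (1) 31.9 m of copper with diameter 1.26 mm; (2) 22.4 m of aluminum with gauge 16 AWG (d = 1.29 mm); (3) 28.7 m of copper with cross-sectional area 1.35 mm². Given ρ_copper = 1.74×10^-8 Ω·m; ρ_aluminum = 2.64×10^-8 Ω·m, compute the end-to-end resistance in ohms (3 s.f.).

Seg 1: A = π(d/2)² = π(6.3000e-04 m)² = 1.247e-06 m²
R_1 = (1.74×10^-8)(31.9)/(1.247e-06) = 0.4452 Ω
Seg 2: A = π(1.29/2 mm)² = π(6.4500e-04 m)² = 1.307e-06 m²
R_2 = (2.64×10^-8)(22.4)/(1.307e-06) = 0.4525 Ω
Seg 3: A = 1.35 mm² = 1.350e-06 m²
R_3 = (1.74×10^-8)(28.7)/(1.350e-06) = 0.3699 Ω
R_total = R_1 + R_2 + R_3 = 1.27 Ω

1.27 Ω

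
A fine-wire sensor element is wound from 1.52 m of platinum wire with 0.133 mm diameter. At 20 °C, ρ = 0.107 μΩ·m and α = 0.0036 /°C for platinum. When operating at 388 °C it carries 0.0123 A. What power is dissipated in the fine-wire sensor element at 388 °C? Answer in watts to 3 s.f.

0.00412 W

ρ = 0.107 μΩ·m = 1.07×10^-7 Ω·m
A = π(d/2)² = π(6.6500e-05 m)² = 1.389e-08 m²
R₍20₎ = ρL/A = (1.07×10^-7)(1.52)/(1.389e-08) = 11.71 Ω
R₍388₎ = R₍20₎(1 + αΔT) = 11.71 × (1 + 0.0036×368) = 27.22 Ω
P = I²R = (0.0123)² × 27.22 = 0.00412 W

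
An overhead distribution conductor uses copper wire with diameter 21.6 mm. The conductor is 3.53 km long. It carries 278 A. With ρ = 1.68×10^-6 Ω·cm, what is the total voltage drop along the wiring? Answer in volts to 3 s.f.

ρ = 1.68×10^-6 Ω·cm = 1.68×10^-8 Ω·m
A = π(d/2)² = π(1.0800e-02 m)² = 3.664e-04 m²
R = ρL/A = (1.68×10^-8)(3530)/(3.664e-04) = 0.1618 Ω
V = IR = 278 × 0.1618 = 45.0 V

45.0 V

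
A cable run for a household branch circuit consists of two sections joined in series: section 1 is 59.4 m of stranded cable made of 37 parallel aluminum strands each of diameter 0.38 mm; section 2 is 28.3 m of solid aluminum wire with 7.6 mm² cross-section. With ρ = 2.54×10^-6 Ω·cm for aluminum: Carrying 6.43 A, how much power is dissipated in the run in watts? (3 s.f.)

ρ = 2.54×10^-6 Ω·cm = 2.54×10^-8 Ω·m
Section 1: A_strand = π(1.9000e-04)² = 1.134e-07 m²; R₁ = ρL/(N·A_s) = (2.54×10^-8)(59.4)/(37×1.134e-07) = 0.3596 Ω
Section 2: A = 7.6 mm² = 7.600e-06 m²
R₂ = (2.54×10^-8)(28.3)/(7.600e-06) = 0.09458 Ω
R = R₁ + R₂ = 0.4541 Ω
P = I²R = (6.43)² × 0.4541 = 18.8 W

18.8 W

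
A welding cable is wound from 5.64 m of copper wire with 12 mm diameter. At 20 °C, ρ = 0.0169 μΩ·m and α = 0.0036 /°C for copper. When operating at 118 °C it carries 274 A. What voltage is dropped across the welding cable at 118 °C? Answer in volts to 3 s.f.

ρ = 0.0169 μΩ·m = 1.69×10^-8 Ω·m
A = π(d/2)² = π(6.0000e-03 m)² = 1.131e-04 m²
R₍20₎ = ρL/A = (1.69×10^-8)(5.64)/(1.131e-04) = 8.428×10^-4 Ω
R₍118₎ = R₍20₎(1 + αΔT) = 8.428×10^-4 × (1 + 0.0036×98) = 0.00114 Ω
V = IR = 274 × 0.00114 = 0.312 V

0.312 V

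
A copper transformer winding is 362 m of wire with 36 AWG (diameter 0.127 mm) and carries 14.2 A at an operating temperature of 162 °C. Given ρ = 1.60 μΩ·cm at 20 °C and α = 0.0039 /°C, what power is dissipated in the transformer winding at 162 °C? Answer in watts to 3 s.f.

1.43×10^5 W

ρ = 1.60 μΩ·cm = 1.60×10^-8 Ω·m
A = π(0.127/2 mm)² = π(6.3500e-05 m)² = 1.267e-08 m²
R₍20₎ = ρL/A = (1.60×10^-8)(362)/(1.267e-08) = 457.2 Ω
R₍162₎ = R₍20₎(1 + αΔT) = 457.2 × (1 + 0.0039×142) = 710.4 Ω
P = I²R = (14.2)² × 710.4 = 1.43×10^5 W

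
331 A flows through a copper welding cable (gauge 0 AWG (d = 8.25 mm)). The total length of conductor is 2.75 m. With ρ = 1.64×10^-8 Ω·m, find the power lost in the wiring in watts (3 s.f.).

A = π(8.25/2 mm)² = π(4.1250e-03 m)² = 5.346e-05 m²
R = ρL/A = (1.64×10^-8)(2.75)/(5.346e-05) = 8.437×10^-4 Ω
P = I²R = (331)² × 8.437×10^-4 = 92.4 W

92.4 W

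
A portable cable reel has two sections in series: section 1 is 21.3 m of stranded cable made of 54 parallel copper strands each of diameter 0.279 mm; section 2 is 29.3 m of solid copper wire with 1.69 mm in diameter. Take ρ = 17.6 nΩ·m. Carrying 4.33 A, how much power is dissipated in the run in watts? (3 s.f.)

ρ = 17.6 nΩ·m = 1.76×10^-8 Ω·m
Section 1: A_strand = π(1.3950e-04)² = 6.114e-08 m²; R₁ = ρL/(N·A_s) = (1.76×10^-8)(21.3)/(54×6.114e-08) = 0.1136 Ω
Section 2: A = π(d/2)² = π(8.4500e-04 m)² = 2.243e-06 m²
R₂ = (1.76×10^-8)(29.3)/(2.243e-06) = 0.2299 Ω
R = R₁ + R₂ = 0.3434 Ω
P = I²R = (4.33)² × 0.3434 = 6.44 W

6.44 W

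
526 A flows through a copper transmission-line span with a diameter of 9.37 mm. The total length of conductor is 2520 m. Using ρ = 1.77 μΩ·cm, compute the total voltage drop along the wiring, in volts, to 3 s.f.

340 V

ρ = 1.77 μΩ·cm = 1.77×10^-8 Ω·m
A = π(d/2)² = π(4.6850e-03 m)² = 6.896e-05 m²
R = ρL/A = (1.77×10^-8)(2520)/(6.896e-05) = 0.6469 Ω
V = IR = 526 × 0.6469 = 340 V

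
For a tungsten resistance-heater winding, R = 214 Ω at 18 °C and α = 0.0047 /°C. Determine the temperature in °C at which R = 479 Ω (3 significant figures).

R = R₀(1 + α(T − T₀)) ⇒ T = T₀ + (R/R₀ − 1)/α
T = 18 + (479/214 − 1)/0.0047 = 18 + (1.238)/0.0047 = 281 °C

281 °C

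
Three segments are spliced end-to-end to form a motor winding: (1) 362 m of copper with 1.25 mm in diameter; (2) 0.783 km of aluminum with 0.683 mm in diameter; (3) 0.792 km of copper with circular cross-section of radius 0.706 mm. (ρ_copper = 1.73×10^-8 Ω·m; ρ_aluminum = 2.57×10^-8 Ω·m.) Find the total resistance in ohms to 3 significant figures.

68.8 Ω

Seg 1: A = π(d/2)² = π(6.2500e-04 m)² = 1.227e-06 m²
R_1 = (1.73×10^-8)(362)/(1.227e-06) = 5.103 Ω
Seg 2: A = π(d/2)² = π(3.4150e-04 m)² = 3.664e-07 m²
R_2 = (2.57×10^-8)(783)/(3.664e-07) = 54.92 Ω
Seg 3: A = πr² = π(7.0600e-04 m)² = 1.566e-06 m²
R_3 = (1.73×10^-8)(792)/(1.566e-06) = 8.75 Ω
R_total = R_1 + R_2 + R_3 = 68.8 Ω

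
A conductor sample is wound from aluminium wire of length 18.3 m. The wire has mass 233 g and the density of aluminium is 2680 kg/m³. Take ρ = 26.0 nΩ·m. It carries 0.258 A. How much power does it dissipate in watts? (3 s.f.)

0.00667 W

ρ = 26.0 nΩ·m = 2.60×10^-8 Ω·m
A = m/(density·L) = 0.233/(2680×18.3) = 4.7508e-06 m²
R = ρL/A = (2.60×10^-8)(18.3)/(4.7508e-06) = 0.1002 Ω
P = I²R = (0.258)² × 0.1002 = 0.00667 W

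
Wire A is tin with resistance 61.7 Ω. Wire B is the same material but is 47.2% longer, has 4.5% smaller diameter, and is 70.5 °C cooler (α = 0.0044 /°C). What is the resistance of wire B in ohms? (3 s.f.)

R ∝ ρL/d² with ρ ∝ (1+αΔT), so R_B/R_A = (1 + 47.2/100) × (1 − 4.5/100)⁻² × (1 − 0.0044×70.5)
= 1.472 × 1.097 × 0.6898 = 1.113
R_B = 1.113 × 61.7 = 68.7 Ω

68.7 Ω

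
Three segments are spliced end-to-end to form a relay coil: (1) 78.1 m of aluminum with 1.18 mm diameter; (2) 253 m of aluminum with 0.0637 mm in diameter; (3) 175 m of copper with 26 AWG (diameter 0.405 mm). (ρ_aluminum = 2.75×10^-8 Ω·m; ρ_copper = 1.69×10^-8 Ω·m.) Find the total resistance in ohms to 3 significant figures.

2210 Ω

Seg 1: A = π(d/2)² = π(5.9000e-04 m)² = 1.094e-06 m²
R_1 = (2.75×10^-8)(78.1)/(1.094e-06) = 1.964 Ω
Seg 2: A = π(d/2)² = π(3.1850e-05 m)² = 3.187e-09 m²
R_2 = (2.75×10^-8)(253)/(3.187e-09) = 2183 Ω
Seg 3: A = π(0.405/2 mm)² = π(2.0250e-04 m)² = 1.288e-07 m²
R_3 = (1.69×10^-8)(175)/(1.288e-07) = 22.96 Ω
R_total = R_1 + R_2 + R_3 = 2210 Ω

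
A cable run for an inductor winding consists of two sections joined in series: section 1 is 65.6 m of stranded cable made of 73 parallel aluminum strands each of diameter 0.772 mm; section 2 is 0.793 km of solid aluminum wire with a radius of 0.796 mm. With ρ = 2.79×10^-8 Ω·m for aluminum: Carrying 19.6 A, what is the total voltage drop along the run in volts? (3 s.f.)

Section 1: A_strand = π(3.8600e-04)² = 4.681e-07 m²; R₁ = ρL/(N·A_s) = (2.79×10^-8)(65.6)/(73×4.681e-07) = 0.05356 Ω
Section 2: A = πr² = π(7.9600e-04 m)² = 1.991e-06 m²
R₂ = (2.79×10^-8)(793)/(1.991e-06) = 11.11 Ω
R = R₁ + R₂ = 11.17 Ω
V = IR = 19.6 × 11.17 = 219 V

219 V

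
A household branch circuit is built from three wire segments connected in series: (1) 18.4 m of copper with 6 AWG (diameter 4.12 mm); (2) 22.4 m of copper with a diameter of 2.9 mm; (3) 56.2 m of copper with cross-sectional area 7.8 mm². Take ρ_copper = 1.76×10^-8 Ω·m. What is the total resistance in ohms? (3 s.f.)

Seg 1: A = π(4.12/2 mm)² = π(2.0600e-03 m)² = 1.333e-05 m²
R_1 = (1.76×10^-8)(18.4)/(1.333e-05) = 0.02429 Ω
Seg 2: A = π(d/2)² = π(1.4500e-03 m)² = 6.605e-06 m²
R_2 = (1.76×10^-8)(22.4)/(6.605e-06) = 0.05969 Ω
Seg 3: A = 7.8 mm² = 7.800e-06 m²
R_3 = (1.76×10^-8)(56.2)/(7.800e-06) = 0.1268 Ω
R_total = R_1 + R_2 + R_3 = 0.211 Ω

0.211 Ω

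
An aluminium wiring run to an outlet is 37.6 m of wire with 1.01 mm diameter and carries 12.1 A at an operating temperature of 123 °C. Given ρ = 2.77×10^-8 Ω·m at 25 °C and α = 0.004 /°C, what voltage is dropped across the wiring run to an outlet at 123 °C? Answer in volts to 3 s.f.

A = π(d/2)² = π(5.0500e-04 m)² = 8.012e-07 m²
R₍25₎ = ρL/A = (2.77×10^-8)(37.6)/(8.012e-07) = 1.3 Ω
R₍123₎ = R₍25₎(1 + αΔT) = 1.3 × (1 + 0.004×98) = 1.81 Ω
V = IR = 12.1 × 1.81 = 21.9 V

21.9 V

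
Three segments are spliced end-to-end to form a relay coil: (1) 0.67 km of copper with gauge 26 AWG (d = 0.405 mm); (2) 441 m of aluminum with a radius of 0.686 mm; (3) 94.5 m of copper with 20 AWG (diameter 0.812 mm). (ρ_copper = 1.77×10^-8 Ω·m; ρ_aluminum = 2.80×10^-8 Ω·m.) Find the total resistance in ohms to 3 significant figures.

Seg 1: A = π(0.405/2 mm)² = π(2.0250e-04 m)² = 1.288e-07 m²
R_1 = (1.77×10^-8)(670)/(1.288e-07) = 92.06 Ω
Seg 2: A = πr² = π(6.8600e-04 m)² = 1.478e-06 m²
R_2 = (2.80×10^-8)(441)/(1.478e-06) = 8.352 Ω
Seg 3: A = π(0.812/2 mm)² = π(4.0600e-04 m)² = 5.178e-07 m²
R_3 = (1.77×10^-8)(94.5)/(5.178e-07) = 3.23 Ω
R_total = R_1 + R_2 + R_3 = 104 Ω

104 Ω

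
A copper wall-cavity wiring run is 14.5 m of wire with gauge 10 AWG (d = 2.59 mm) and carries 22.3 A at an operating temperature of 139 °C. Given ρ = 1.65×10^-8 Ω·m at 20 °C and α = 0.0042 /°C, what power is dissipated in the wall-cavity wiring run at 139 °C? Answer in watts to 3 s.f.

A = π(2.59/2 mm)² = π(1.2950e-03 m)² = 5.269e-06 m²
R₍20₎ = ρL/A = (1.65×10^-8)(14.5)/(5.269e-06) = 0.04541 Ω
R₍139₎ = R₍20₎(1 + αΔT) = 0.04541 × (1 + 0.0042×119) = 0.06811 Ω
P = I²R = (22.3)² × 0.06811 = 33.9 W

33.9 W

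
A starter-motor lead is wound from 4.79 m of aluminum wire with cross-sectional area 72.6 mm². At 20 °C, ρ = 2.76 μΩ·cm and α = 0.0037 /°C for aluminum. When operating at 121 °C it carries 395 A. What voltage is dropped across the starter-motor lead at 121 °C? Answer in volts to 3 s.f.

ρ = 2.76 μΩ·cm = 2.76×10^-8 Ω·m
A = 72.6 mm² = 7.260e-05 m²
R₍20₎ = ρL/A = (2.76×10^-8)(4.79)/(7.260e-05) = 0.001821 Ω
R₍121₎ = R₍20₎(1 + αΔT) = 0.001821 × (1 + 0.0037×101) = 0.002501 Ω
V = IR = 395 × 0.002501 = 0.988 V

0.988 V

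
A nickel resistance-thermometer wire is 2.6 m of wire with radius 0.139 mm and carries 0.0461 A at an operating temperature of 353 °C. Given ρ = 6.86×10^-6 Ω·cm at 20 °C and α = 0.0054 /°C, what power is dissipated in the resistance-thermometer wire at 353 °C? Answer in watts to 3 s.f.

0.0175 W

ρ = 6.86×10^-6 Ω·cm = 6.86×10^-8 Ω·m
A = πr² = π(1.3900e-04 m)² = 6.070e-08 m²
R₍20₎ = ρL/A = (6.86×10^-8)(2.6)/(6.070e-08) = 2.938 Ω
R₍353₎ = R₍20₎(1 + αΔT) = 2.938 × (1 + 0.0054×333) = 8.222 Ω
P = I²R = (0.0461)² × 8.222 = 0.0175 W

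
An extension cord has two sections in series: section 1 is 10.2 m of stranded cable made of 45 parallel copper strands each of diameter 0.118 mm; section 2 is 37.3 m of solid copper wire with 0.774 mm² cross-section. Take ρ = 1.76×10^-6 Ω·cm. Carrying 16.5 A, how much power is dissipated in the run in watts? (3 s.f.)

330 W

ρ = 1.76×10^-6 Ω·cm = 1.76×10^-8 Ω·m
Section 1: A_strand = π(5.9000e-05)² = 1.094e-08 m²; R₁ = ρL/(N·A_s) = (1.76×10^-8)(10.2)/(45×1.094e-08) = 0.3648 Ω
Section 2: A = 0.774 mm² = 7.740e-07 m²
R₂ = (1.76×10^-8)(37.3)/(7.740e-07) = 0.8482 Ω
R = R₁ + R₂ = 1.213 Ω
P = I²R = (16.5)² × 1.213 = 330 W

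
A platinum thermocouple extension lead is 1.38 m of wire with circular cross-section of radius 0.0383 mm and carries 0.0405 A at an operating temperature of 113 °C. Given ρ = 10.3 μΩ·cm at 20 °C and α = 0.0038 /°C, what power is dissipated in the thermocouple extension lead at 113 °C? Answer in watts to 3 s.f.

ρ = 10.3 μΩ·cm = 1.03×10^-7 Ω·m
A = πr² = π(3.8300e-05 m)² = 4.608e-09 m²
R₍20₎ = ρL/A = (1.03×10^-7)(1.38)/(4.608e-09) = 30.84 Ω
R₍113₎ = R₍20₎(1 + αΔT) = 30.84 × (1 + 0.0038×93) = 41.74 Ω
P = I²R = (0.0405)² × 41.74 = 0.0685 W

0.0685 W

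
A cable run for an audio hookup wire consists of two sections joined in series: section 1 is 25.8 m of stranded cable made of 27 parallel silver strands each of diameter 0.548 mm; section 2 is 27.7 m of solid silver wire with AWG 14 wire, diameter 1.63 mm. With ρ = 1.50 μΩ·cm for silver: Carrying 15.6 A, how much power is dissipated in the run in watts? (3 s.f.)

63.2 W

ρ = 1.50 μΩ·cm = 1.50×10^-8 Ω·m
Section 1: A_strand = π(2.7400e-04)² = 2.359e-07 m²; R₁ = ρL/(N·A_s) = (1.50×10^-8)(25.8)/(27×2.359e-07) = 0.06077 Ω
Section 2: A = π(1.63/2 mm)² = π(8.1500e-04 m)² = 2.087e-06 m²
R₂ = (1.50×10^-8)(27.7)/(2.087e-06) = 0.1991 Ω
R = R₁ + R₂ = 0.2599 Ω
P = I²R = (15.6)² × 0.2599 = 63.2 W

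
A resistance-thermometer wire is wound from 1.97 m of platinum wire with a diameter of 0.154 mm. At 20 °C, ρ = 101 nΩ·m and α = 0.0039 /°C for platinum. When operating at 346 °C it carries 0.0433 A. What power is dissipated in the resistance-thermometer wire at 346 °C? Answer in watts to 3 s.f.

ρ = 101 nΩ·m = 1.01×10^-7 Ω·m
A = π(d/2)² = π(7.7000e-05 m)² = 1.863e-08 m²
R₍20₎ = ρL/A = (1.01×10^-7)(1.97)/(1.863e-08) = 10.68 Ω
R₍346₎ = R₍20₎(1 + αΔT) = 10.68 × (1 + 0.0039×326) = 24.26 Ω
P = I²R = (0.0433)² × 24.26 = 0.0455 W

0.0455 W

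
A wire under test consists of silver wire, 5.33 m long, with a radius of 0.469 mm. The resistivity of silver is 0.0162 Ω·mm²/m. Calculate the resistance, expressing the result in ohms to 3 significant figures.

0.125 Ω

ρ = 0.0162 Ω·mm²/m = 1.62×10^-8 Ω·m
A = πr² = π(4.6900e-04 m)² = 6.910e-07 m²
R = ρL/A = (1.62×10^-8)(5.33 m)/(6.910e-07 m²) = 0.125 Ω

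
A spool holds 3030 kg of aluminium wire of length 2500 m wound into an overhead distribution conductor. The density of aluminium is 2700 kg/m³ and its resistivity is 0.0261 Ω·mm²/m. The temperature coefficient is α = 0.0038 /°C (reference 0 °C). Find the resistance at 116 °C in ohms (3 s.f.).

ρ = 0.0261 Ω·mm²/m = 2.61×10^-8 Ω·m
A = m/(density·L) = 3030/(2700×2500) = 4.4889e-04 m²
R = ρL/A = (2.61×10^-8)(2500)/(4.4889e-04) = 0.1454 Ω
R(116 °C) = 0.1454 × (1 + 0.0038×116) = 0.209 Ω

0.209 Ω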